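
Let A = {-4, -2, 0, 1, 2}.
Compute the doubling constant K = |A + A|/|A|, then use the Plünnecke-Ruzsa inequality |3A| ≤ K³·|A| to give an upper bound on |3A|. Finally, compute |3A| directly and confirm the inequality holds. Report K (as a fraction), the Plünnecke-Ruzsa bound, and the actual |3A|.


|A| = 5.
Step 1: Compute A + A by enumerating all 25 pairs.
A + A = {-8, -6, -4, -3, -2, -1, 0, 1, 2, 3, 4}, so |A + A| = 11.
Step 2: Doubling constant K = |A + A|/|A| = 11/5 = 11/5 ≈ 2.2000.
Step 3: Plünnecke-Ruzsa gives |3A| ≤ K³·|A| = (2.2000)³ · 5 ≈ 53.2400.
Step 4: Compute 3A = A + A + A directly by enumerating all triples (a,b,c) ∈ A³; |3A| = 17.
Step 5: Check 17 ≤ 53.2400? Yes ✓.

K = 11/5, Plünnecke-Ruzsa bound K³|A| ≈ 53.2400, |3A| = 17, inequality holds.


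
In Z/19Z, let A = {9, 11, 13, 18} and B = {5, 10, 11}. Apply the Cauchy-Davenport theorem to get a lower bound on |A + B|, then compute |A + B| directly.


Cauchy-Davenport: |A + B| ≥ min(p, |A| + |B| - 1) for A, B nonempty in Z/pZ.
|A| = 4, |B| = 3, p = 19.
CD lower bound = min(19, 4 + 3 - 1) = min(19, 6) = 6.
Compute A + B mod 19 directly:
a = 9: 9+5=14, 9+10=0, 9+11=1
a = 11: 11+5=16, 11+10=2, 11+11=3
a = 13: 13+5=18, 13+10=4, 13+11=5
a = 18: 18+5=4, 18+10=9, 18+11=10
A + B = {0, 1, 2, 3, 4, 5, 9, 10, 14, 16, 18}, so |A + B| = 11.
Verify: 11 ≥ 6? Yes ✓.

CD lower bound = 6, actual |A + B| = 11.


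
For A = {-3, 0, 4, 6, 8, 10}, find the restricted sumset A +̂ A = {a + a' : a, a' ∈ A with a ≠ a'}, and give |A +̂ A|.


Restricted sumset: A +̂ A = {a + a' : a ∈ A, a' ∈ A, a ≠ a'}.
Equivalently, take A + A and drop any sum 2a that is achievable ONLY as a + a for a ∈ A (i.e. sums representable only with equal summands).
Enumerate pairs (a, a') with a < a' (symmetric, so each unordered pair gives one sum; this covers all a ≠ a'):
  -3 + 0 = -3
  -3 + 4 = 1
  -3 + 6 = 3
  -3 + 8 = 5
  -3 + 10 = 7
  0 + 4 = 4
  0 + 6 = 6
  0 + 8 = 8
  0 + 10 = 10
  4 + 6 = 10
  4 + 8 = 12
  4 + 10 = 14
  6 + 8 = 14
  6 + 10 = 16
  8 + 10 = 18
Collected distinct sums: {-3, 1, 3, 4, 5, 6, 7, 8, 10, 12, 14, 16, 18}
|A +̂ A| = 13
(Reference bound: |A +̂ A| ≥ 2|A| - 3 for |A| ≥ 2, with |A| = 6 giving ≥ 9.)

|A +̂ A| = 13


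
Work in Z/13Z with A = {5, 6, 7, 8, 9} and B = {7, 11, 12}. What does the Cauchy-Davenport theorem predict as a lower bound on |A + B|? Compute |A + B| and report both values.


Cauchy-Davenport: |A + B| ≥ min(p, |A| + |B| - 1) for A, B nonempty in Z/pZ.
|A| = 5, |B| = 3, p = 13.
CD lower bound = min(13, 5 + 3 - 1) = min(13, 7) = 7.
Compute A + B mod 13 directly:
a = 5: 5+7=12, 5+11=3, 5+12=4
a = 6: 6+7=0, 6+11=4, 6+12=5
a = 7: 7+7=1, 7+11=5, 7+12=6
a = 8: 8+7=2, 8+11=6, 8+12=7
a = 9: 9+7=3, 9+11=7, 9+12=8
A + B = {0, 1, 2, 3, 4, 5, 6, 7, 8, 12}, so |A + B| = 10.
Verify: 10 ≥ 7? Yes ✓.

CD lower bound = 7, actual |A + B| = 10.


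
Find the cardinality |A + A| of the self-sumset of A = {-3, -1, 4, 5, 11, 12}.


A + A = {a + a' : a, a' ∈ A}; |A| = 6.
General bounds: 2|A| - 1 ≤ |A + A| ≤ |A|(|A|+1)/2, i.e. 11 ≤ |A + A| ≤ 21.
Lower bound 2|A|-1 is attained iff A is an arithmetic progression.
Enumerate sums a + a' for a ≤ a' (symmetric, so this suffices):
a = -3: -3+-3=-6, -3+-1=-4, -3+4=1, -3+5=2, -3+11=8, -3+12=9
a = -1: -1+-1=-2, -1+4=3, -1+5=4, -1+11=10, -1+12=11
a = 4: 4+4=8, 4+5=9, 4+11=15, 4+12=16
a = 5: 5+5=10, 5+11=16, 5+12=17
a = 11: 11+11=22, 11+12=23
a = 12: 12+12=24
Distinct sums: {-6, -4, -2, 1, 2, 3, 4, 8, 9, 10, 11, 15, 16, 17, 22, 23, 24}
|A + A| = 17

|A + A| = 17


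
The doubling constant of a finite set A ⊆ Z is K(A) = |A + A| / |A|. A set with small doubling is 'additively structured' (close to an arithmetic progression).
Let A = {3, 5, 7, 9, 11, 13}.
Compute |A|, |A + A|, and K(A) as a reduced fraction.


|A| = 6.
Compute A + A by enumerating all 36 pairs.
A + A = {6, 8, 10, 12, 14, 16, 18, 20, 22, 24, 26}, so |A + A| = 11.
K = |A + A| / |A| = 11/6 (already in lowest terms) ≈ 1.8333.
Reference: AP of size 6 gives K = 11/6 ≈ 1.8333; a fully generic set of size 6 gives K ≈ 3.5000.

|A| = 6, |A + A| = 11, K = 11/6.


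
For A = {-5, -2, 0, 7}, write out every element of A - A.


A - A = {a - a' : a, a' ∈ A}.
Compute a - a' for each ordered pair (a, a'):
a = -5: -5--5=0, -5--2=-3, -5-0=-5, -5-7=-12
a = -2: -2--5=3, -2--2=0, -2-0=-2, -2-7=-9
a = 0: 0--5=5, 0--2=2, 0-0=0, 0-7=-7
a = 7: 7--5=12, 7--2=9, 7-0=7, 7-7=0
Collecting distinct values (and noting 0 appears from a-a):
A - A = {-12, -9, -7, -5, -3, -2, 0, 2, 3, 5, 7, 9, 12}
|A - A| = 13

A - A = {-12, -9, -7, -5, -3, -2, 0, 2, 3, 5, 7, 9, 12}


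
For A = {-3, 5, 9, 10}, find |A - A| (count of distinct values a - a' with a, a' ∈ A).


A - A = {a - a' : a, a' ∈ A}; |A| = 4.
Bounds: 2|A|-1 ≤ |A - A| ≤ |A|² - |A| + 1, i.e. 7 ≤ |A - A| ≤ 13.
Note: 0 ∈ A - A always (from a - a). The set is symmetric: if d ∈ A - A then -d ∈ A - A.
Enumerate nonzero differences d = a - a' with a > a' (then include -d):
Positive differences: {1, 4, 5, 8, 12, 13}
Full difference set: {0} ∪ (positive diffs) ∪ (negative diffs).
|A - A| = 1 + 2·6 = 13 (matches direct enumeration: 13).

|A - A| = 13


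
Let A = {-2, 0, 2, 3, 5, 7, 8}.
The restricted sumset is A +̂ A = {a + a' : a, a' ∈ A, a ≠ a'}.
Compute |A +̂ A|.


Restricted sumset: A +̂ A = {a + a' : a ∈ A, a' ∈ A, a ≠ a'}.
Equivalently, take A + A and drop any sum 2a that is achievable ONLY as a + a for a ∈ A (i.e. sums representable only with equal summands).
Enumerate pairs (a, a') with a < a' (symmetric, so each unordered pair gives one sum; this covers all a ≠ a'):
  -2 + 0 = -2
  -2 + 2 = 0
  -2 + 3 = 1
  -2 + 5 = 3
  -2 + 7 = 5
  -2 + 8 = 6
  0 + 2 = 2
  0 + 3 = 3
  0 + 5 = 5
  0 + 7 = 7
  0 + 8 = 8
  2 + 3 = 5
  2 + 5 = 7
  2 + 7 = 9
  2 + 8 = 10
  3 + 5 = 8
  3 + 7 = 10
  3 + 8 = 11
  5 + 7 = 12
  5 + 8 = 13
  7 + 8 = 15
Collected distinct sums: {-2, 0, 1, 2, 3, 5, 6, 7, 8, 9, 10, 11, 12, 13, 15}
|A +̂ A| = 15
(Reference bound: |A +̂ A| ≥ 2|A| - 3 for |A| ≥ 2, with |A| = 7 giving ≥ 11.)

|A +̂ A| = 15


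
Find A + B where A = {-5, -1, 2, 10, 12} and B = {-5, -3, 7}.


A + B = {a + b : a ∈ A, b ∈ B}.
Enumerate all |A|·|B| = 5·3 = 15 pairs (a, b) and collect distinct sums.
a = -5: -5+-5=-10, -5+-3=-8, -5+7=2
a = -1: -1+-5=-6, -1+-3=-4, -1+7=6
a = 2: 2+-5=-3, 2+-3=-1, 2+7=9
a = 10: 10+-5=5, 10+-3=7, 10+7=17
a = 12: 12+-5=7, 12+-3=9, 12+7=19
Collecting distinct sums: A + B = {-10, -8, -6, -4, -3, -1, 2, 5, 6, 7, 9, 17, 19}
|A + B| = 13

A + B = {-10, -8, -6, -4, -3, -1, 2, 5, 6, 7, 9, 17, 19}


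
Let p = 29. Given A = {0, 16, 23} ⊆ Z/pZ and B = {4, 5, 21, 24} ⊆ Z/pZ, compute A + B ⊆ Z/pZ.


Work in Z/29Z: reduce every sum a + b modulo 29.
Enumerate all 12 pairs:
a = 0: 0+4=4, 0+5=5, 0+21=21, 0+24=24
a = 16: 16+4=20, 16+5=21, 16+21=8, 16+24=11
a = 23: 23+4=27, 23+5=28, 23+21=15, 23+24=18
Distinct residues collected: {4, 5, 8, 11, 15, 18, 20, 21, 24, 27, 28}
|A + B| = 11 (out of 29 total residues).

A + B = {4, 5, 8, 11, 15, 18, 20, 21, 24, 27, 28}


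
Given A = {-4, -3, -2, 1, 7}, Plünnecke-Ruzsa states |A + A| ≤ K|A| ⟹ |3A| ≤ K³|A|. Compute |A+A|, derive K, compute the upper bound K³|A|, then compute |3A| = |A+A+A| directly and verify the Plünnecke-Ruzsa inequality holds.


|A| = 5.
Step 1: Compute A + A by enumerating all 25 pairs.
A + A = {-8, -7, -6, -5, -4, -3, -2, -1, 2, 3, 4, 5, 8, 14}, so |A + A| = 14.
Step 2: Doubling constant K = |A + A|/|A| = 14/5 = 14/5 ≈ 2.8000.
Step 3: Plünnecke-Ruzsa gives |3A| ≤ K³·|A| = (2.8000)³ · 5 ≈ 109.7600.
Step 4: Compute 3A = A + A + A directly by enumerating all triples (a,b,c) ∈ A³; |3A| = 25.
Step 5: Check 25 ≤ 109.7600? Yes ✓.

K = 14/5, Plünnecke-Ruzsa bound K³|A| ≈ 109.7600, |3A| = 25, inequality holds.


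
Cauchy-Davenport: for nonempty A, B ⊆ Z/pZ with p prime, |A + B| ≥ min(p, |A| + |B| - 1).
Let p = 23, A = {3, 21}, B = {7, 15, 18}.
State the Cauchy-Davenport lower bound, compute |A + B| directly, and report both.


Cauchy-Davenport: |A + B| ≥ min(p, |A| + |B| - 1) for A, B nonempty in Z/pZ.
|A| = 2, |B| = 3, p = 23.
CD lower bound = min(23, 2 + 3 - 1) = min(23, 4) = 4.
Compute A + B mod 23 directly:
a = 3: 3+7=10, 3+15=18, 3+18=21
a = 21: 21+7=5, 21+15=13, 21+18=16
A + B = {5, 10, 13, 16, 18, 21}, so |A + B| = 6.
Verify: 6 ≥ 4? Yes ✓.

CD lower bound = 4, actual |A + B| = 6.


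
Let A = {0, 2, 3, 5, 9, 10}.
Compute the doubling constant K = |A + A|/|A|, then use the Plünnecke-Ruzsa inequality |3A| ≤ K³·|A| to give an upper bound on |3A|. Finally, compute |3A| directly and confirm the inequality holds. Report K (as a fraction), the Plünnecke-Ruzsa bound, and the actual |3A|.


|A| = 6.
Step 1: Compute A + A by enumerating all 36 pairs.
A + A = {0, 2, 3, 4, 5, 6, 7, 8, 9, 10, 11, 12, 13, 14, 15, 18, 19, 20}, so |A + A| = 18.
Step 2: Doubling constant K = |A + A|/|A| = 18/6 = 18/6 ≈ 3.0000.
Step 3: Plünnecke-Ruzsa gives |3A| ≤ K³·|A| = (3.0000)³ · 6 ≈ 162.0000.
Step 4: Compute 3A = A + A + A directly by enumerating all triples (a,b,c) ∈ A³; |3A| = 29.
Step 5: Check 29 ≤ 162.0000? Yes ✓.

K = 18/6, Plünnecke-Ruzsa bound K³|A| ≈ 162.0000, |3A| = 29, inequality holds.


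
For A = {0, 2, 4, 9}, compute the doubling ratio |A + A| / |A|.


|A| = 4.
Compute A + A by enumerating all 16 pairs.
A + A = {0, 2, 4, 6, 8, 9, 11, 13, 18}, so |A + A| = 9.
K = |A + A| / |A| = 9/4 (already in lowest terms) ≈ 2.2500.
Reference: AP of size 4 gives K = 7/4 ≈ 1.7500; a fully generic set of size 4 gives K ≈ 2.5000.

|A| = 4, |A + A| = 9, K = 9/4.


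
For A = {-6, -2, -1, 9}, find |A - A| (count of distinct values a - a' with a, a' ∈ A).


A - A = {a - a' : a, a' ∈ A}; |A| = 4.
Bounds: 2|A|-1 ≤ |A - A| ≤ |A|² - |A| + 1, i.e. 7 ≤ |A - A| ≤ 13.
Note: 0 ∈ A - A always (from a - a). The set is symmetric: if d ∈ A - A then -d ∈ A - A.
Enumerate nonzero differences d = a - a' with a > a' (then include -d):
Positive differences: {1, 4, 5, 10, 11, 15}
Full difference set: {0} ∪ (positive diffs) ∪ (negative diffs).
|A - A| = 1 + 2·6 = 13 (matches direct enumeration: 13).

|A - A| = 13


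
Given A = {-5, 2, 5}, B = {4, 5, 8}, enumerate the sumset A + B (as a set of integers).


A + B = {a + b : a ∈ A, b ∈ B}.
Enumerate all |A|·|B| = 3·3 = 9 pairs (a, b) and collect distinct sums.
a = -5: -5+4=-1, -5+5=0, -5+8=3
a = 2: 2+4=6, 2+5=7, 2+8=10
a = 5: 5+4=9, 5+5=10, 5+8=13
Collecting distinct sums: A + B = {-1, 0, 3, 6, 7, 9, 10, 13}
|A + B| = 8

A + B = {-1, 0, 3, 6, 7, 9, 10, 13}


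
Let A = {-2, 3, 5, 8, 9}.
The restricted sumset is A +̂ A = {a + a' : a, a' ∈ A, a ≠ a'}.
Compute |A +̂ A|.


Restricted sumset: A +̂ A = {a + a' : a ∈ A, a' ∈ A, a ≠ a'}.
Equivalently, take A + A and drop any sum 2a that is achievable ONLY as a + a for a ∈ A (i.e. sums representable only with equal summands).
Enumerate pairs (a, a') with a < a' (symmetric, so each unordered pair gives one sum; this covers all a ≠ a'):
  -2 + 3 = 1
  -2 + 5 = 3
  -2 + 8 = 6
  -2 + 9 = 7
  3 + 5 = 8
  3 + 8 = 11
  3 + 9 = 12
  5 + 8 = 13
  5 + 9 = 14
  8 + 9 = 17
Collected distinct sums: {1, 3, 6, 7, 8, 11, 12, 13, 14, 17}
|A +̂ A| = 10
(Reference bound: |A +̂ A| ≥ 2|A| - 3 for |A| ≥ 2, with |A| = 5 giving ≥ 7.)

|A +̂ A| = 10


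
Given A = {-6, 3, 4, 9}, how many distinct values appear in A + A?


A + A = {a + a' : a, a' ∈ A}; |A| = 4.
General bounds: 2|A| - 1 ≤ |A + A| ≤ |A|(|A|+1)/2, i.e. 7 ≤ |A + A| ≤ 10.
Lower bound 2|A|-1 is attained iff A is an arithmetic progression.
Enumerate sums a + a' for a ≤ a' (symmetric, so this suffices):
a = -6: -6+-6=-12, -6+3=-3, -6+4=-2, -6+9=3
a = 3: 3+3=6, 3+4=7, 3+9=12
a = 4: 4+4=8, 4+9=13
a = 9: 9+9=18
Distinct sums: {-12, -3, -2, 3, 6, 7, 8, 12, 13, 18}
|A + A| = 10

|A + A| = 10


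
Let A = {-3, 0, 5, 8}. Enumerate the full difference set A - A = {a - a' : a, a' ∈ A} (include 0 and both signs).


A - A = {a - a' : a, a' ∈ A}.
Compute a - a' for each ordered pair (a, a'):
a = -3: -3--3=0, -3-0=-3, -3-5=-8, -3-8=-11
a = 0: 0--3=3, 0-0=0, 0-5=-5, 0-8=-8
a = 5: 5--3=8, 5-0=5, 5-5=0, 5-8=-3
a = 8: 8--3=11, 8-0=8, 8-5=3, 8-8=0
Collecting distinct values (and noting 0 appears from a-a):
A - A = {-11, -8, -5, -3, 0, 3, 5, 8, 11}
|A - A| = 9

A - A = {-11, -8, -5, -3, 0, 3, 5, 8, 11}


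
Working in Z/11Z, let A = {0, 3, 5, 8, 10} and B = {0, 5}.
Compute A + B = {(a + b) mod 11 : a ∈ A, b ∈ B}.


Work in Z/11Z: reduce every sum a + b modulo 11.
Enumerate all 10 pairs:
a = 0: 0+0=0, 0+5=5
a = 3: 3+0=3, 3+5=8
a = 5: 5+0=5, 5+5=10
a = 8: 8+0=8, 8+5=2
a = 10: 10+0=10, 10+5=4
Distinct residues collected: {0, 2, 3, 4, 5, 8, 10}
|A + B| = 7 (out of 11 total residues).

A + B = {0, 2, 3, 4, 5, 8, 10}


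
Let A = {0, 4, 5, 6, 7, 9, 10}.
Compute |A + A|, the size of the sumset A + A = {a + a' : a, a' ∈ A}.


A + A = {a + a' : a, a' ∈ A}; |A| = 7.
General bounds: 2|A| - 1 ≤ |A + A| ≤ |A|(|A|+1)/2, i.e. 13 ≤ |A + A| ≤ 28.
Lower bound 2|A|-1 is attained iff A is an arithmetic progression.
Enumerate sums a + a' for a ≤ a' (symmetric, so this suffices):
a = 0: 0+0=0, 0+4=4, 0+5=5, 0+6=6, 0+7=7, 0+9=9, 0+10=10
a = 4: 4+4=8, 4+5=9, 4+6=10, 4+7=11, 4+9=13, 4+10=14
a = 5: 5+5=10, 5+6=11, 5+7=12, 5+9=14, 5+10=15
a = 6: 6+6=12, 6+7=13, 6+9=15, 6+10=16
a = 7: 7+7=14, 7+9=16, 7+10=17
a = 9: 9+9=18, 9+10=19
a = 10: 10+10=20
Distinct sums: {0, 4, 5, 6, 7, 8, 9, 10, 11, 12, 13, 14, 15, 16, 17, 18, 19, 20}
|A + A| = 18

|A + A| = 18


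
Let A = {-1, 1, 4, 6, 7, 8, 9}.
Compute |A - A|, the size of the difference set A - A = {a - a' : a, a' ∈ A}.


A - A = {a - a' : a, a' ∈ A}; |A| = 7.
Bounds: 2|A|-1 ≤ |A - A| ≤ |A|² - |A| + 1, i.e. 13 ≤ |A - A| ≤ 43.
Note: 0 ∈ A - A always (from a - a). The set is symmetric: if d ∈ A - A then -d ∈ A - A.
Enumerate nonzero differences d = a - a' with a > a' (then include -d):
Positive differences: {1, 2, 3, 4, 5, 6, 7, 8, 9, 10}
Full difference set: {0} ∪ (positive diffs) ∪ (negative diffs).
|A - A| = 1 + 2·10 = 21 (matches direct enumeration: 21).

|A - A| = 21


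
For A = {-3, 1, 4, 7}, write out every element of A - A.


A - A = {a - a' : a, a' ∈ A}.
Compute a - a' for each ordered pair (a, a'):
a = -3: -3--3=0, -3-1=-4, -3-4=-7, -3-7=-10
a = 1: 1--3=4, 1-1=0, 1-4=-3, 1-7=-6
a = 4: 4--3=7, 4-1=3, 4-4=0, 4-7=-3
a = 7: 7--3=10, 7-1=6, 7-4=3, 7-7=0
Collecting distinct values (and noting 0 appears from a-a):
A - A = {-10, -7, -6, -4, -3, 0, 3, 4, 6, 7, 10}
|A - A| = 11

A - A = {-10, -7, -6, -4, -3, 0, 3, 4, 6, 7, 10}


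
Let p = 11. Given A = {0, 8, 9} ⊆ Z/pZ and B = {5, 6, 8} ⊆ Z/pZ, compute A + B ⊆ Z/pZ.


Work in Z/11Z: reduce every sum a + b modulo 11.
Enumerate all 9 pairs:
a = 0: 0+5=5, 0+6=6, 0+8=8
a = 8: 8+5=2, 8+6=3, 8+8=5
a = 9: 9+5=3, 9+6=4, 9+8=6
Distinct residues collected: {2, 3, 4, 5, 6, 8}
|A + B| = 6 (out of 11 total residues).

A + B = {2, 3, 4, 5, 6, 8}


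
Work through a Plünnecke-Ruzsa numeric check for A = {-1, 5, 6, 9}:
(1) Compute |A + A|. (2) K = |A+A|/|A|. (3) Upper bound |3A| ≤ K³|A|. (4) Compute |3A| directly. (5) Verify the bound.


|A| = 4.
Step 1: Compute A + A by enumerating all 16 pairs.
A + A = {-2, 4, 5, 8, 10, 11, 12, 14, 15, 18}, so |A + A| = 10.
Step 2: Doubling constant K = |A + A|/|A| = 10/4 = 10/4 ≈ 2.5000.
Step 3: Plünnecke-Ruzsa gives |3A| ≤ K³·|A| = (2.5000)³ · 4 ≈ 62.5000.
Step 4: Compute 3A = A + A + A directly by enumerating all triples (a,b,c) ∈ A³; |3A| = 19.
Step 5: Check 19 ≤ 62.5000? Yes ✓.

K = 10/4, Plünnecke-Ruzsa bound K³|A| ≈ 62.5000, |3A| = 19, inequality holds.


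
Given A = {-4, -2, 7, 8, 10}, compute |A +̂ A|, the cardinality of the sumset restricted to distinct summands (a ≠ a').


Restricted sumset: A +̂ A = {a + a' : a ∈ A, a' ∈ A, a ≠ a'}.
Equivalently, take A + A and drop any sum 2a that is achievable ONLY as a + a for a ∈ A (i.e. sums representable only with equal summands).
Enumerate pairs (a, a') with a < a' (symmetric, so each unordered pair gives one sum; this covers all a ≠ a'):
  -4 + -2 = -6
  -4 + 7 = 3
  -4 + 8 = 4
  -4 + 10 = 6
  -2 + 7 = 5
  -2 + 8 = 6
  -2 + 10 = 8
  7 + 8 = 15
  7 + 10 = 17
  8 + 10 = 18
Collected distinct sums: {-6, 3, 4, 5, 6, 8, 15, 17, 18}
|A +̂ A| = 9
(Reference bound: |A +̂ A| ≥ 2|A| - 3 for |A| ≥ 2, with |A| = 5 giving ≥ 7.)

|A +̂ A| = 9


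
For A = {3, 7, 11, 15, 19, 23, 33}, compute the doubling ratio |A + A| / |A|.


|A| = 7.
Compute A + A by enumerating all 49 pairs.
A + A = {6, 10, 14, 18, 22, 26, 30, 34, 36, 38, 40, 42, 44, 46, 48, 52, 56, 66}, so |A + A| = 18.
K = |A + A| / |A| = 18/7 (already in lowest terms) ≈ 2.5714.
Reference: AP of size 7 gives K = 13/7 ≈ 1.8571; a fully generic set of size 7 gives K ≈ 4.0000.

|A| = 7, |A + A| = 18, K = 18/7.


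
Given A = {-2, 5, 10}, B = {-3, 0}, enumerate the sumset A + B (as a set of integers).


A + B = {a + b : a ∈ A, b ∈ B}.
Enumerate all |A|·|B| = 3·2 = 6 pairs (a, b) and collect distinct sums.
a = -2: -2+-3=-5, -2+0=-2
a = 5: 5+-3=2, 5+0=5
a = 10: 10+-3=7, 10+0=10
Collecting distinct sums: A + B = {-5, -2, 2, 5, 7, 10}
|A + B| = 6

A + B = {-5, -2, 2, 5, 7, 10}


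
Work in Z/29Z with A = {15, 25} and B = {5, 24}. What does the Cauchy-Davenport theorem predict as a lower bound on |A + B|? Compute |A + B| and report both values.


Cauchy-Davenport: |A + B| ≥ min(p, |A| + |B| - 1) for A, B nonempty in Z/pZ.
|A| = 2, |B| = 2, p = 29.
CD lower bound = min(29, 2 + 2 - 1) = min(29, 3) = 3.
Compute A + B mod 29 directly:
a = 15: 15+5=20, 15+24=10
a = 25: 25+5=1, 25+24=20
A + B = {1, 10, 20}, so |A + B| = 3.
Verify: 3 ≥ 3? Yes ✓.

CD lower bound = 3, actual |A + B| = 3.


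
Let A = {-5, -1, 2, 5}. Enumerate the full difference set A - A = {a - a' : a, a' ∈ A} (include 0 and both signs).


A - A = {a - a' : a, a' ∈ A}.
Compute a - a' for each ordered pair (a, a'):
a = -5: -5--5=0, -5--1=-4, -5-2=-7, -5-5=-10
a = -1: -1--5=4, -1--1=0, -1-2=-3, -1-5=-6
a = 2: 2--5=7, 2--1=3, 2-2=0, 2-5=-3
a = 5: 5--5=10, 5--1=6, 5-2=3, 5-5=0
Collecting distinct values (and noting 0 appears from a-a):
A - A = {-10, -7, -6, -4, -3, 0, 3, 4, 6, 7, 10}
|A - A| = 11

A - A = {-10, -7, -6, -4, -3, 0, 3, 4, 6, 7, 10}


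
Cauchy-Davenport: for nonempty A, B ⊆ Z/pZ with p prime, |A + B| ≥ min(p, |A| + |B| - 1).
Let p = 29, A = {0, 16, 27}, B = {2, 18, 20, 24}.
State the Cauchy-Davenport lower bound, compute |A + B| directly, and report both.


Cauchy-Davenport: |A + B| ≥ min(p, |A| + |B| - 1) for A, B nonempty in Z/pZ.
|A| = 3, |B| = 4, p = 29.
CD lower bound = min(29, 3 + 4 - 1) = min(29, 6) = 6.
Compute A + B mod 29 directly:
a = 0: 0+2=2, 0+18=18, 0+20=20, 0+24=24
a = 16: 16+2=18, 16+18=5, 16+20=7, 16+24=11
a = 27: 27+2=0, 27+18=16, 27+20=18, 27+24=22
A + B = {0, 2, 5, 7, 11, 16, 18, 20, 22, 24}, so |A + B| = 10.
Verify: 10 ≥ 6? Yes ✓.

CD lower bound = 6, actual |A + B| = 10.


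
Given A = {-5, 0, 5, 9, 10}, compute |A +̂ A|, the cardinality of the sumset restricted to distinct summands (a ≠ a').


Restricted sumset: A +̂ A = {a + a' : a ∈ A, a' ∈ A, a ≠ a'}.
Equivalently, take A + A and drop any sum 2a that is achievable ONLY as a + a for a ∈ A (i.e. sums representable only with equal summands).
Enumerate pairs (a, a') with a < a' (symmetric, so each unordered pair gives one sum; this covers all a ≠ a'):
  -5 + 0 = -5
  -5 + 5 = 0
  -5 + 9 = 4
  -5 + 10 = 5
  0 + 5 = 5
  0 + 9 = 9
  0 + 10 = 10
  5 + 9 = 14
  5 + 10 = 15
  9 + 10 = 19
Collected distinct sums: {-5, 0, 4, 5, 9, 10, 14, 15, 19}
|A +̂ A| = 9
(Reference bound: |A +̂ A| ≥ 2|A| - 3 for |A| ≥ 2, with |A| = 5 giving ≥ 7.)

|A +̂ A| = 9


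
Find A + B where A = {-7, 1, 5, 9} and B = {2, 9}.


A + B = {a + b : a ∈ A, b ∈ B}.
Enumerate all |A|·|B| = 4·2 = 8 pairs (a, b) and collect distinct sums.
a = -7: -7+2=-5, -7+9=2
a = 1: 1+2=3, 1+9=10
a = 5: 5+2=7, 5+9=14
a = 9: 9+2=11, 9+9=18
Collecting distinct sums: A + B = {-5, 2, 3, 7, 10, 11, 14, 18}
|A + B| = 8

A + B = {-5, 2, 3, 7, 10, 11, 14, 18}


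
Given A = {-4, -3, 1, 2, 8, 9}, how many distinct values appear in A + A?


A + A = {a + a' : a, a' ∈ A}; |A| = 6.
General bounds: 2|A| - 1 ≤ |A + A| ≤ |A|(|A|+1)/2, i.e. 11 ≤ |A + A| ≤ 21.
Lower bound 2|A|-1 is attained iff A is an arithmetic progression.
Enumerate sums a + a' for a ≤ a' (symmetric, so this suffices):
a = -4: -4+-4=-8, -4+-3=-7, -4+1=-3, -4+2=-2, -4+8=4, -4+9=5
a = -3: -3+-3=-6, -3+1=-2, -3+2=-1, -3+8=5, -3+9=6
a = 1: 1+1=2, 1+2=3, 1+8=9, 1+9=10
a = 2: 2+2=4, 2+8=10, 2+9=11
a = 8: 8+8=16, 8+9=17
a = 9: 9+9=18
Distinct sums: {-8, -7, -6, -3, -2, -1, 2, 3, 4, 5, 6, 9, 10, 11, 16, 17, 18}
|A + A| = 17

|A + A| = 17


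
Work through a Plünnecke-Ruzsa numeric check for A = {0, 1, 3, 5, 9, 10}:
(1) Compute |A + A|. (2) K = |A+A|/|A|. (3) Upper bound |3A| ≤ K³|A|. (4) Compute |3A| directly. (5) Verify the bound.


|A| = 6.
Step 1: Compute A + A by enumerating all 36 pairs.
A + A = {0, 1, 2, 3, 4, 5, 6, 8, 9, 10, 11, 12, 13, 14, 15, 18, 19, 20}, so |A + A| = 18.
Step 2: Doubling constant K = |A + A|/|A| = 18/6 = 18/6 ≈ 3.0000.
Step 3: Plünnecke-Ruzsa gives |3A| ≤ K³·|A| = (3.0000)³ · 6 ≈ 162.0000.
Step 4: Compute 3A = A + A + A directly by enumerating all triples (a,b,c) ∈ A³; |3A| = 30.
Step 5: Check 30 ≤ 162.0000? Yes ✓.

K = 18/6, Plünnecke-Ruzsa bound K³|A| ≈ 162.0000, |3A| = 30, inequality holds.


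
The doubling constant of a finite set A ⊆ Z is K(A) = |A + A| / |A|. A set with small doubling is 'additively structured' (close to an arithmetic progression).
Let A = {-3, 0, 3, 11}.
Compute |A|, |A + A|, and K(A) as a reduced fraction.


|A| = 4.
Compute A + A by enumerating all 16 pairs.
A + A = {-6, -3, 0, 3, 6, 8, 11, 14, 22}, so |A + A| = 9.
K = |A + A| / |A| = 9/4 (already in lowest terms) ≈ 2.2500.
Reference: AP of size 4 gives K = 7/4 ≈ 1.7500; a fully generic set of size 4 gives K ≈ 2.5000.

|A| = 4, |A + A| = 9, K = 9/4.


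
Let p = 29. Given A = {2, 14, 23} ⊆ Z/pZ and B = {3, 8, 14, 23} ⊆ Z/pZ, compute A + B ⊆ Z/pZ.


Work in Z/29Z: reduce every sum a + b modulo 29.
Enumerate all 12 pairs:
a = 2: 2+3=5, 2+8=10, 2+14=16, 2+23=25
a = 14: 14+3=17, 14+8=22, 14+14=28, 14+23=8
a = 23: 23+3=26, 23+8=2, 23+14=8, 23+23=17
Distinct residues collected: {2, 5, 8, 10, 16, 17, 22, 25, 26, 28}
|A + B| = 10 (out of 29 total residues).

A + B = {2, 5, 8, 10, 16, 17, 22, 25, 26, 28}


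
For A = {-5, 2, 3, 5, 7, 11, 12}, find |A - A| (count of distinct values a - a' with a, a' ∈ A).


A - A = {a - a' : a, a' ∈ A}; |A| = 7.
Bounds: 2|A|-1 ≤ |A - A| ≤ |A|² - |A| + 1, i.e. 13 ≤ |A - A| ≤ 43.
Note: 0 ∈ A - A always (from a - a). The set is symmetric: if d ∈ A - A then -d ∈ A - A.
Enumerate nonzero differences d = a - a' with a > a' (then include -d):
Positive differences: {1, 2, 3, 4, 5, 6, 7, 8, 9, 10, 12, 16, 17}
Full difference set: {0} ∪ (positive diffs) ∪ (negative diffs).
|A - A| = 1 + 2·13 = 27 (matches direct enumeration: 27).

|A - A| = 27


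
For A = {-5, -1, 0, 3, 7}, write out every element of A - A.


A - A = {a - a' : a, a' ∈ A}.
Compute a - a' for each ordered pair (a, a'):
a = -5: -5--5=0, -5--1=-4, -5-0=-5, -5-3=-8, -5-7=-12
a = -1: -1--5=4, -1--1=0, -1-0=-1, -1-3=-4, -1-7=-8
a = 0: 0--5=5, 0--1=1, 0-0=0, 0-3=-3, 0-7=-7
a = 3: 3--5=8, 3--1=4, 3-0=3, 3-3=0, 3-7=-4
a = 7: 7--5=12, 7--1=8, 7-0=7, 7-3=4, 7-7=0
Collecting distinct values (and noting 0 appears from a-a):
A - A = {-12, -8, -7, -5, -4, -3, -1, 0, 1, 3, 4, 5, 7, 8, 12}
|A - A| = 15

A - A = {-12, -8, -7, -5, -4, -3, -1, 0, 1, 3, 4, 5, 7, 8, 12}


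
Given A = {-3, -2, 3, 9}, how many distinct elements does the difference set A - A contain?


A - A = {a - a' : a, a' ∈ A}; |A| = 4.
Bounds: 2|A|-1 ≤ |A - A| ≤ |A|² - |A| + 1, i.e. 7 ≤ |A - A| ≤ 13.
Note: 0 ∈ A - A always (from a - a). The set is symmetric: if d ∈ A - A then -d ∈ A - A.
Enumerate nonzero differences d = a - a' with a > a' (then include -d):
Positive differences: {1, 5, 6, 11, 12}
Full difference set: {0} ∪ (positive diffs) ∪ (negative diffs).
|A - A| = 1 + 2·5 = 11 (matches direct enumeration: 11).

|A - A| = 11


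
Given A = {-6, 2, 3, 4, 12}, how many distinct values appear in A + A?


A + A = {a + a' : a, a' ∈ A}; |A| = 5.
General bounds: 2|A| - 1 ≤ |A + A| ≤ |A|(|A|+1)/2, i.e. 9 ≤ |A + A| ≤ 15.
Lower bound 2|A|-1 is attained iff A is an arithmetic progression.
Enumerate sums a + a' for a ≤ a' (symmetric, so this suffices):
a = -6: -6+-6=-12, -6+2=-4, -6+3=-3, -6+4=-2, -6+12=6
a = 2: 2+2=4, 2+3=5, 2+4=6, 2+12=14
a = 3: 3+3=6, 3+4=7, 3+12=15
a = 4: 4+4=8, 4+12=16
a = 12: 12+12=24
Distinct sums: {-12, -4, -3, -2, 4, 5, 6, 7, 8, 14, 15, 16, 24}
|A + A| = 13

|A + A| = 13


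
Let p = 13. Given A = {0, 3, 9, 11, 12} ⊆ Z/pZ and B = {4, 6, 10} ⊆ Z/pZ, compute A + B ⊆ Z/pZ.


Work in Z/13Z: reduce every sum a + b modulo 13.
Enumerate all 15 pairs:
a = 0: 0+4=4, 0+6=6, 0+10=10
a = 3: 3+4=7, 3+6=9, 3+10=0
a = 9: 9+4=0, 9+6=2, 9+10=6
a = 11: 11+4=2, 11+6=4, 11+10=8
a = 12: 12+4=3, 12+6=5, 12+10=9
Distinct residues collected: {0, 2, 3, 4, 5, 6, 7, 8, 9, 10}
|A + B| = 10 (out of 13 total residues).

A + B = {0, 2, 3, 4, 5, 6, 7, 8, 9, 10}


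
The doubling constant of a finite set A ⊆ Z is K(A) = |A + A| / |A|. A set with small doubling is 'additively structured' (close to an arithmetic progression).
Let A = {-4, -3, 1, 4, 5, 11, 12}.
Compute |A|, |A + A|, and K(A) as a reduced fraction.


|A| = 7.
Compute A + A by enumerating all 49 pairs.
A + A = {-8, -7, -6, -3, -2, 0, 1, 2, 5, 6, 7, 8, 9, 10, 12, 13, 15, 16, 17, 22, 23, 24}, so |A + A| = 22.
K = |A + A| / |A| = 22/7 (already in lowest terms) ≈ 3.1429.
Reference: AP of size 7 gives K = 13/7 ≈ 1.8571; a fully generic set of size 7 gives K ≈ 4.0000.

|A| = 7, |A + A| = 22, K = 22/7.


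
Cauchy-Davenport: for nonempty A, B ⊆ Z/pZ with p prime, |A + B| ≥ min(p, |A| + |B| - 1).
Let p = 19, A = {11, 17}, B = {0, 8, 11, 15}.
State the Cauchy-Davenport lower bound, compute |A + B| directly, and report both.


Cauchy-Davenport: |A + B| ≥ min(p, |A| + |B| - 1) for A, B nonempty in Z/pZ.
|A| = 2, |B| = 4, p = 19.
CD lower bound = min(19, 2 + 4 - 1) = min(19, 5) = 5.
Compute A + B mod 19 directly:
a = 11: 11+0=11, 11+8=0, 11+11=3, 11+15=7
a = 17: 17+0=17, 17+8=6, 17+11=9, 17+15=13
A + B = {0, 3, 6, 7, 9, 11, 13, 17}, so |A + B| = 8.
Verify: 8 ≥ 5? Yes ✓.

CD lower bound = 5, actual |A + B| = 8.


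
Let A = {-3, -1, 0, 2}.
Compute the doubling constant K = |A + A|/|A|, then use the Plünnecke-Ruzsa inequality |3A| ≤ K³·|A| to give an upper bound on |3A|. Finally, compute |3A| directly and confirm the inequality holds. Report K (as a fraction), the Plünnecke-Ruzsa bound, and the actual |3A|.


|A| = 4.
Step 1: Compute A + A by enumerating all 16 pairs.
A + A = {-6, -4, -3, -2, -1, 0, 1, 2, 4}, so |A + A| = 9.
Step 2: Doubling constant K = |A + A|/|A| = 9/4 = 9/4 ≈ 2.2500.
Step 3: Plünnecke-Ruzsa gives |3A| ≤ K³·|A| = (2.2500)³ · 4 ≈ 45.5625.
Step 4: Compute 3A = A + A + A directly by enumerating all triples (a,b,c) ∈ A³; |3A| = 14.
Step 5: Check 14 ≤ 45.5625? Yes ✓.

K = 9/4, Plünnecke-Ruzsa bound K³|A| ≈ 45.5625, |3A| = 14, inequality holds.


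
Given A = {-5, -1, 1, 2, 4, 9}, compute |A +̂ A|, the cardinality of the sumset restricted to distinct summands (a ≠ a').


Restricted sumset: A +̂ A = {a + a' : a ∈ A, a' ∈ A, a ≠ a'}.
Equivalently, take A + A and drop any sum 2a that is achievable ONLY as a + a for a ∈ A (i.e. sums representable only with equal summands).
Enumerate pairs (a, a') with a < a' (symmetric, so each unordered pair gives one sum; this covers all a ≠ a'):
  -5 + -1 = -6
  -5 + 1 = -4
  -5 + 2 = -3
  -5 + 4 = -1
  -5 + 9 = 4
  -1 + 1 = 0
  -1 + 2 = 1
  -1 + 4 = 3
  -1 + 9 = 8
  1 + 2 = 3
  1 + 4 = 5
  1 + 9 = 10
  2 + 4 = 6
  2 + 9 = 11
  4 + 9 = 13
Collected distinct sums: {-6, -4, -3, -1, 0, 1, 3, 4, 5, 6, 8, 10, 11, 13}
|A +̂ A| = 14
(Reference bound: |A +̂ A| ≥ 2|A| - 3 for |A| ≥ 2, with |A| = 6 giving ≥ 9.)

|A +̂ A| = 14


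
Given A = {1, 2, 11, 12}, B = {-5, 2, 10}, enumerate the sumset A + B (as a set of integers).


A + B = {a + b : a ∈ A, b ∈ B}.
Enumerate all |A|·|B| = 4·3 = 12 pairs (a, b) and collect distinct sums.
a = 1: 1+-5=-4, 1+2=3, 1+10=11
a = 2: 2+-5=-3, 2+2=4, 2+10=12
a = 11: 11+-5=6, 11+2=13, 11+10=21
a = 12: 12+-5=7, 12+2=14, 12+10=22
Collecting distinct sums: A + B = {-4, -3, 3, 4, 6, 7, 11, 12, 13, 14, 21, 22}
|A + B| = 12

A + B = {-4, -3, 3, 4, 6, 7, 11, 12, 13, 14, 21, 22}


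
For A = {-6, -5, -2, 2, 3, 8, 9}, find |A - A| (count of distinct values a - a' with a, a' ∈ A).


A - A = {a - a' : a, a' ∈ A}; |A| = 7.
Bounds: 2|A|-1 ≤ |A - A| ≤ |A|² - |A| + 1, i.e. 13 ≤ |A - A| ≤ 43.
Note: 0 ∈ A - A always (from a - a). The set is symmetric: if d ∈ A - A then -d ∈ A - A.
Enumerate nonzero differences d = a - a' with a > a' (then include -d):
Positive differences: {1, 3, 4, 5, 6, 7, 8, 9, 10, 11, 13, 14, 15}
Full difference set: {0} ∪ (positive diffs) ∪ (negative diffs).
|A - A| = 1 + 2·13 = 27 (matches direct enumeration: 27).

|A - A| = 27


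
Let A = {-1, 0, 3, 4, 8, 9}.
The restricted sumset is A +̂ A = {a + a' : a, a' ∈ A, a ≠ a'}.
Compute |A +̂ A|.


Restricted sumset: A +̂ A = {a + a' : a ∈ A, a' ∈ A, a ≠ a'}.
Equivalently, take A + A and drop any sum 2a that is achievable ONLY as a + a for a ∈ A (i.e. sums representable only with equal summands).
Enumerate pairs (a, a') with a < a' (symmetric, so each unordered pair gives one sum; this covers all a ≠ a'):
  -1 + 0 = -1
  -1 + 3 = 2
  -1 + 4 = 3
  -1 + 8 = 7
  -1 + 9 = 8
  0 + 3 = 3
  0 + 4 = 4
  0 + 8 = 8
  0 + 9 = 9
  3 + 4 = 7
  3 + 8 = 11
  3 + 9 = 12
  4 + 8 = 12
  4 + 9 = 13
  8 + 9 = 17
Collected distinct sums: {-1, 2, 3, 4, 7, 8, 9, 11, 12, 13, 17}
|A +̂ A| = 11
(Reference bound: |A +̂ A| ≥ 2|A| - 3 for |A| ≥ 2, with |A| = 6 giving ≥ 9.)

|A +̂ A| = 11


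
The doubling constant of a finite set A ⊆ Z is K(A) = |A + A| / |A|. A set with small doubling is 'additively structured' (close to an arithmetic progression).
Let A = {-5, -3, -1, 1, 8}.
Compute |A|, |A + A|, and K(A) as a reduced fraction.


|A| = 5.
Compute A + A by enumerating all 25 pairs.
A + A = {-10, -8, -6, -4, -2, 0, 2, 3, 5, 7, 9, 16}, so |A + A| = 12.
K = |A + A| / |A| = 12/5 (already in lowest terms) ≈ 2.4000.
Reference: AP of size 5 gives K = 9/5 ≈ 1.8000; a fully generic set of size 5 gives K ≈ 3.0000.

|A| = 5, |A + A| = 12, K = 12/5.


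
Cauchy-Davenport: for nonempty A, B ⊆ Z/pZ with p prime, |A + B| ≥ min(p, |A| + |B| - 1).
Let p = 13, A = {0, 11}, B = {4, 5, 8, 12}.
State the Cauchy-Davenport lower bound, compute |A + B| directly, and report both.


Cauchy-Davenport: |A + B| ≥ min(p, |A| + |B| - 1) for A, B nonempty in Z/pZ.
|A| = 2, |B| = 4, p = 13.
CD lower bound = min(13, 2 + 4 - 1) = min(13, 5) = 5.
Compute A + B mod 13 directly:
a = 0: 0+4=4, 0+5=5, 0+8=8, 0+12=12
a = 11: 11+4=2, 11+5=3, 11+8=6, 11+12=10
A + B = {2, 3, 4, 5, 6, 8, 10, 12}, so |A + B| = 8.
Verify: 8 ≥ 5? Yes ✓.

CD lower bound = 5, actual |A + B| = 8.


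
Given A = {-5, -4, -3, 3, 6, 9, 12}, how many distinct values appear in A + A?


A + A = {a + a' : a, a' ∈ A}; |A| = 7.
General bounds: 2|A| - 1 ≤ |A + A| ≤ |A|(|A|+1)/2, i.e. 13 ≤ |A + A| ≤ 28.
Lower bound 2|A|-1 is attained iff A is an arithmetic progression.
Enumerate sums a + a' for a ≤ a' (symmetric, so this suffices):
a = -5: -5+-5=-10, -5+-4=-9, -5+-3=-8, -5+3=-2, -5+6=1, -5+9=4, -5+12=7
a = -4: -4+-4=-8, -4+-3=-7, -4+3=-1, -4+6=2, -4+9=5, -4+12=8
a = -3: -3+-3=-6, -3+3=0, -3+6=3, -3+9=6, -3+12=9
a = 3: 3+3=6, 3+6=9, 3+9=12, 3+12=15
a = 6: 6+6=12, 6+9=15, 6+12=18
a = 9: 9+9=18, 9+12=21
a = 12: 12+12=24
Distinct sums: {-10, -9, -8, -7, -6, -2, -1, 0, 1, 2, 3, 4, 5, 6, 7, 8, 9, 12, 15, 18, 21, 24}
|A + A| = 22

|A + A| = 22


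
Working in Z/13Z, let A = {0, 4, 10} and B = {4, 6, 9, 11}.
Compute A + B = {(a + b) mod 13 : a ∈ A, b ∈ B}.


Work in Z/13Z: reduce every sum a + b modulo 13.
Enumerate all 12 pairs:
a = 0: 0+4=4, 0+6=6, 0+9=9, 0+11=11
a = 4: 4+4=8, 4+6=10, 4+9=0, 4+11=2
a = 10: 10+4=1, 10+6=3, 10+9=6, 10+11=8
Distinct residues collected: {0, 1, 2, 3, 4, 6, 8, 9, 10, 11}
|A + B| = 10 (out of 13 total residues).

A + B = {0, 1, 2, 3, 4, 6, 8, 9, 10, 11}


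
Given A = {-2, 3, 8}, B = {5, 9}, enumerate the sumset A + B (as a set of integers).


A + B = {a + b : a ∈ A, b ∈ B}.
Enumerate all |A|·|B| = 3·2 = 6 pairs (a, b) and collect distinct sums.
a = -2: -2+5=3, -2+9=7
a = 3: 3+5=8, 3+9=12
a = 8: 8+5=13, 8+9=17
Collecting distinct sums: A + B = {3, 7, 8, 12, 13, 17}
|A + B| = 6

A + B = {3, 7, 8, 12, 13, 17}


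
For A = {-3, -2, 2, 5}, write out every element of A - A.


A - A = {a - a' : a, a' ∈ A}.
Compute a - a' for each ordered pair (a, a'):
a = -3: -3--3=0, -3--2=-1, -3-2=-5, -3-5=-8
a = -2: -2--3=1, -2--2=0, -2-2=-4, -2-5=-7
a = 2: 2--3=5, 2--2=4, 2-2=0, 2-5=-3
a = 5: 5--3=8, 5--2=7, 5-2=3, 5-5=0
Collecting distinct values (and noting 0 appears from a-a):
A - A = {-8, -7, -5, -4, -3, -1, 0, 1, 3, 4, 5, 7, 8}
|A - A| = 13

A - A = {-8, -7, -5, -4, -3, -1, 0, 1, 3, 4, 5, 7, 8}


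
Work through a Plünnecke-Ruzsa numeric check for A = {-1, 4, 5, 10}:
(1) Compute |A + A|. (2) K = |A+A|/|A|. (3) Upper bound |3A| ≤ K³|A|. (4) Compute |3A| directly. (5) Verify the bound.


|A| = 4.
Step 1: Compute A + A by enumerating all 16 pairs.
A + A = {-2, 3, 4, 8, 9, 10, 14, 15, 20}, so |A + A| = 9.
Step 2: Doubling constant K = |A + A|/|A| = 9/4 = 9/4 ≈ 2.2500.
Step 3: Plünnecke-Ruzsa gives |3A| ≤ K³·|A| = (2.2500)³ · 4 ≈ 45.5625.
Step 4: Compute 3A = A + A + A directly by enumerating all triples (a,b,c) ∈ A³; |3A| = 16.
Step 5: Check 16 ≤ 45.5625? Yes ✓.

K = 9/4, Plünnecke-Ruzsa bound K³|A| ≈ 45.5625, |3A| = 16, inequality holds.


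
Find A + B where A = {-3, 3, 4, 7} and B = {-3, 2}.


A + B = {a + b : a ∈ A, b ∈ B}.
Enumerate all |A|·|B| = 4·2 = 8 pairs (a, b) and collect distinct sums.
a = -3: -3+-3=-6, -3+2=-1
a = 3: 3+-3=0, 3+2=5
a = 4: 4+-3=1, 4+2=6
a = 7: 7+-3=4, 7+2=9
Collecting distinct sums: A + B = {-6, -1, 0, 1, 4, 5, 6, 9}
|A + B| = 8

A + B = {-6, -1, 0, 1, 4, 5, 6, 9}


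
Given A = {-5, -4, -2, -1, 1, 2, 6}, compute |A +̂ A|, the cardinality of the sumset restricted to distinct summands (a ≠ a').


Restricted sumset: A +̂ A = {a + a' : a ∈ A, a' ∈ A, a ≠ a'}.
Equivalently, take A + A and drop any sum 2a that is achievable ONLY as a + a for a ∈ A (i.e. sums representable only with equal summands).
Enumerate pairs (a, a') with a < a' (symmetric, so each unordered pair gives one sum; this covers all a ≠ a'):
  -5 + -4 = -9
  -5 + -2 = -7
  -5 + -1 = -6
  -5 + 1 = -4
  -5 + 2 = -3
  -5 + 6 = 1
  -4 + -2 = -6
  -4 + -1 = -5
  -4 + 1 = -3
  -4 + 2 = -2
  -4 + 6 = 2
  -2 + -1 = -3
  -2 + 1 = -1
  -2 + 2 = 0
  -2 + 6 = 4
  -1 + 1 = 0
  -1 + 2 = 1
  -1 + 6 = 5
  1 + 2 = 3
  1 + 6 = 7
  2 + 6 = 8
Collected distinct sums: {-9, -7, -6, -5, -4, -3, -2, -1, 0, 1, 2, 3, 4, 5, 7, 8}
|A +̂ A| = 16
(Reference bound: |A +̂ A| ≥ 2|A| - 3 for |A| ≥ 2, with |A| = 7 giving ≥ 11.)

|A +̂ A| = 16


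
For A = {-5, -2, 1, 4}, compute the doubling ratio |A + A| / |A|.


|A| = 4.
Compute A + A by enumerating all 16 pairs.
A + A = {-10, -7, -4, -1, 2, 5, 8}, so |A + A| = 7.
K = |A + A| / |A| = 7/4 (already in lowest terms) ≈ 1.7500.
Reference: AP of size 4 gives K = 7/4 ≈ 1.7500; a fully generic set of size 4 gives K ≈ 2.5000.

|A| = 4, |A + A| = 7, K = 7/4.


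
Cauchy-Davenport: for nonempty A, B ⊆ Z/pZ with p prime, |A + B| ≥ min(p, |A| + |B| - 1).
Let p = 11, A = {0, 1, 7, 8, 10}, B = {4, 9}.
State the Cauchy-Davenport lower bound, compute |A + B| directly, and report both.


Cauchy-Davenport: |A + B| ≥ min(p, |A| + |B| - 1) for A, B nonempty in Z/pZ.
|A| = 5, |B| = 2, p = 11.
CD lower bound = min(11, 5 + 2 - 1) = min(11, 6) = 6.
Compute A + B mod 11 directly:
a = 0: 0+4=4, 0+9=9
a = 1: 1+4=5, 1+9=10
a = 7: 7+4=0, 7+9=5
a = 8: 8+4=1, 8+9=6
a = 10: 10+4=3, 10+9=8
A + B = {0, 1, 3, 4, 5, 6, 8, 9, 10}, so |A + B| = 9.
Verify: 9 ≥ 6? Yes ✓.

CD lower bound = 6, actual |A + B| = 9.


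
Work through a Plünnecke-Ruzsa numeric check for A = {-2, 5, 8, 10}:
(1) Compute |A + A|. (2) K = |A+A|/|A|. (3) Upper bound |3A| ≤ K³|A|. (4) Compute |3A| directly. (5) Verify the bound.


|A| = 4.
Step 1: Compute A + A by enumerating all 16 pairs.
A + A = {-4, 3, 6, 8, 10, 13, 15, 16, 18, 20}, so |A + A| = 10.
Step 2: Doubling constant K = |A + A|/|A| = 10/4 = 10/4 ≈ 2.5000.
Step 3: Plünnecke-Ruzsa gives |3A| ≤ K³·|A| = (2.5000)³ · 4 ≈ 62.5000.
Step 4: Compute 3A = A + A + A directly by enumerating all triples (a,b,c) ∈ A³; |3A| = 19.
Step 5: Check 19 ≤ 62.5000? Yes ✓.

K = 10/4, Plünnecke-Ruzsa bound K³|A| ≈ 62.5000, |3A| = 19, inequality holds.


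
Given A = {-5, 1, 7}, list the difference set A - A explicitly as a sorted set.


A - A = {a - a' : a, a' ∈ A}.
Compute a - a' for each ordered pair (a, a'):
a = -5: -5--5=0, -5-1=-6, -5-7=-12
a = 1: 1--5=6, 1-1=0, 1-7=-6
a = 7: 7--5=12, 7-1=6, 7-7=0
Collecting distinct values (and noting 0 appears from a-a):
A - A = {-12, -6, 0, 6, 12}
|A - A| = 5

A - A = {-12, -6, 0, 6, 12}


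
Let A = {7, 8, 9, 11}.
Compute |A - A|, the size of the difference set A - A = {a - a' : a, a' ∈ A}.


A - A = {a - a' : a, a' ∈ A}; |A| = 4.
Bounds: 2|A|-1 ≤ |A - A| ≤ |A|² - |A| + 1, i.e. 7 ≤ |A - A| ≤ 13.
Note: 0 ∈ A - A always (from a - a). The set is symmetric: if d ∈ A - A then -d ∈ A - A.
Enumerate nonzero differences d = a - a' with a > a' (then include -d):
Positive differences: {1, 2, 3, 4}
Full difference set: {0} ∪ (positive diffs) ∪ (negative diffs).
|A - A| = 1 + 2·4 = 9 (matches direct enumeration: 9).

|A - A| = 9


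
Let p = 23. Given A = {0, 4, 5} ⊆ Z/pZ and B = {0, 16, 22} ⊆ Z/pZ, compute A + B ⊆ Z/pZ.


Work in Z/23Z: reduce every sum a + b modulo 23.
Enumerate all 9 pairs:
a = 0: 0+0=0, 0+16=16, 0+22=22
a = 4: 4+0=4, 4+16=20, 4+22=3
a = 5: 5+0=5, 5+16=21, 5+22=4
Distinct residues collected: {0, 3, 4, 5, 16, 20, 21, 22}
|A + B| = 8 (out of 23 total residues).

A + B = {0, 3, 4, 5, 16, 20, 21, 22}


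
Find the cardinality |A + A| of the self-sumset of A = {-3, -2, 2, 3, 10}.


A + A = {a + a' : a, a' ∈ A}; |A| = 5.
General bounds: 2|A| - 1 ≤ |A + A| ≤ |A|(|A|+1)/2, i.e. 9 ≤ |A + A| ≤ 15.
Lower bound 2|A|-1 is attained iff A is an arithmetic progression.
Enumerate sums a + a' for a ≤ a' (symmetric, so this suffices):
a = -3: -3+-3=-6, -3+-2=-5, -3+2=-1, -3+3=0, -3+10=7
a = -2: -2+-2=-4, -2+2=0, -2+3=1, -2+10=8
a = 2: 2+2=4, 2+3=5, 2+10=12
a = 3: 3+3=6, 3+10=13
a = 10: 10+10=20
Distinct sums: {-6, -5, -4, -1, 0, 1, 4, 5, 6, 7, 8, 12, 13, 20}
|A + A| = 14

|A + A| = 14


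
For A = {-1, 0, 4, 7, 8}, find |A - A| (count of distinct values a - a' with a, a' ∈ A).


A - A = {a - a' : a, a' ∈ A}; |A| = 5.
Bounds: 2|A|-1 ≤ |A - A| ≤ |A|² - |A| + 1, i.e. 9 ≤ |A - A| ≤ 21.
Note: 0 ∈ A - A always (from a - a). The set is symmetric: if d ∈ A - A then -d ∈ A - A.
Enumerate nonzero differences d = a - a' with a > a' (then include -d):
Positive differences: {1, 3, 4, 5, 7, 8, 9}
Full difference set: {0} ∪ (positive diffs) ∪ (negative diffs).
|A - A| = 1 + 2·7 = 15 (matches direct enumeration: 15).

|A - A| = 15


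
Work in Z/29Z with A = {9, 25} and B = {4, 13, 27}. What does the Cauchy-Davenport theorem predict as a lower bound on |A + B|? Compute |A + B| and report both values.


Cauchy-Davenport: |A + B| ≥ min(p, |A| + |B| - 1) for A, B nonempty in Z/pZ.
|A| = 2, |B| = 3, p = 29.
CD lower bound = min(29, 2 + 3 - 1) = min(29, 4) = 4.
Compute A + B mod 29 directly:
a = 9: 9+4=13, 9+13=22, 9+27=7
a = 25: 25+4=0, 25+13=9, 25+27=23
A + B = {0, 7, 9, 13, 22, 23}, so |A + B| = 6.
Verify: 6 ≥ 4? Yes ✓.

CD lower bound = 4, actual |A + B| = 6.


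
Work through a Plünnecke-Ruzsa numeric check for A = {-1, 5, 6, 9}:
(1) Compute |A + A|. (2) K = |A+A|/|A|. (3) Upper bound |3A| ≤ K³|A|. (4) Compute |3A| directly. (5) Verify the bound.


|A| = 4.
Step 1: Compute A + A by enumerating all 16 pairs.
A + A = {-2, 4, 5, 8, 10, 11, 12, 14, 15, 18}, so |A + A| = 10.
Step 2: Doubling constant K = |A + A|/|A| = 10/4 = 10/4 ≈ 2.5000.
Step 3: Plünnecke-Ruzsa gives |3A| ≤ K³·|A| = (2.5000)³ · 4 ≈ 62.5000.
Step 4: Compute 3A = A + A + A directly by enumerating all triples (a,b,c) ∈ A³; |3A| = 19.
Step 5: Check 19 ≤ 62.5000? Yes ✓.

K = 10/4, Plünnecke-Ruzsa bound K³|A| ≈ 62.5000, |3A| = 19, inequality holds.
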